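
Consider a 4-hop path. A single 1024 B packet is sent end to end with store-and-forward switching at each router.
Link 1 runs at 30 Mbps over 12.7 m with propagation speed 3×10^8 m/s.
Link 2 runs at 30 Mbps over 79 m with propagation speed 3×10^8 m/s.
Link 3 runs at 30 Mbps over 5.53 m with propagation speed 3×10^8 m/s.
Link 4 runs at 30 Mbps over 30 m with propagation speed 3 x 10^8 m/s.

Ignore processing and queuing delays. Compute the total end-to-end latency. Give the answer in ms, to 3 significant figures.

1.09 ms

L = 1024 × 8 = 8192 bits.
Transmission delay per hop = L/R = 8192/30000000 = 0.273067 ms; 4 hops → 1.09227 ms.
Propagation delays (d/s per hop): 4.23333e-05, 0.000263333, 1.84333e-05, 0.0001 ms; sum = 0.0004241 ms.
End-to-end = 1.09 ms.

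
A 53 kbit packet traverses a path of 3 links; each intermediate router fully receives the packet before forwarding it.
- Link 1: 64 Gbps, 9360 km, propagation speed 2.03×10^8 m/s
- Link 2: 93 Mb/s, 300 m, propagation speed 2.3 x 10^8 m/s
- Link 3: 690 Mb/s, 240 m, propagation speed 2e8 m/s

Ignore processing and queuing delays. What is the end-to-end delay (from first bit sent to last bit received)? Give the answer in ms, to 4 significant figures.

46.76 ms

L = 53000 bits.
Transmission delays (L/R per hop): 0.000828125, 0.569892, 0.0768116 ms; sum = 0.647532 ms.
Propagation delays (d/s per hop): 46.1084, 0.00130435, 0.0012 ms; sum = 46.1109 ms.
End-to-end = 46.76 ms.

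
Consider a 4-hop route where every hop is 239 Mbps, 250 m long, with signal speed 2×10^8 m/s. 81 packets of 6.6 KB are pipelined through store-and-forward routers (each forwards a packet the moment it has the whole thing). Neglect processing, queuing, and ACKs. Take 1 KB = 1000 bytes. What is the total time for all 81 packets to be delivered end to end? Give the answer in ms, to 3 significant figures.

18.6 ms

Per-hop transmission t_tx = L/R = 52800/239000000 = 0.220921 ms.
Per-hop propagation t_prop = 250/200000000 = 0.00125 ms.
Pipeline fill: first packet needs 4·t_tx to clear all hops; remaining 80 packets each add one t_tx.
Total = (4+81-1)·t_tx + 4·t_prop = 84·0.220921 + 4·0.00125 = 18.6 ms.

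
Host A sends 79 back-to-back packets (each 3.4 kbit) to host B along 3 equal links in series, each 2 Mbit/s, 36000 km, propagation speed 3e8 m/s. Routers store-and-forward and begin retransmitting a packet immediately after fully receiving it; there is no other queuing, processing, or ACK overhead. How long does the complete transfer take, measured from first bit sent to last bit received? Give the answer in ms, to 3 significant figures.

498 ms

Per-hop transmission t_tx = L/R = 3400/2000000 = 1.7 ms.
Per-hop propagation t_prop = 36000000/300000000 = 120 ms.
Pipeline fill: first packet needs 3·t_tx to clear all hops; remaining 78 packets each add one t_tx.
Total = (3+79-1)·t_tx + 3·t_prop = 81·1.7 + 3·120 = 498 ms.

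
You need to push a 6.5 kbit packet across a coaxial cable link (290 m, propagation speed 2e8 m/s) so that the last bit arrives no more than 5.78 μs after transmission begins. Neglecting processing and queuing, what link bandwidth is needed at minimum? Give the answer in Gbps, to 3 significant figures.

1.50 Gbps

Propagation delay = 290 / 200000000 = 1.45 μs.
Transmission budget = 5.78 − 1.45 = 4.33 μs.
R ≥ L / t_tx = 6500 bits / 4.33e-06 s = 1.50 Gbps.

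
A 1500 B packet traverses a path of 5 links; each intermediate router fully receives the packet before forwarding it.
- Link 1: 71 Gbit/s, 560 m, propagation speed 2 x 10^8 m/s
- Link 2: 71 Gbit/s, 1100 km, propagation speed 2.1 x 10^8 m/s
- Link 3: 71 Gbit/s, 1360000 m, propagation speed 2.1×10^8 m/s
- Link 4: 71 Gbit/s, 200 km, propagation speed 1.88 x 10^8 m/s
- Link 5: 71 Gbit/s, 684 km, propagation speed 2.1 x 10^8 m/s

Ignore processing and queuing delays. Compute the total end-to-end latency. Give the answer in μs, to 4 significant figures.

16040 μs

L = 1500 × 8 = 12000 bits.
Transmission delay per hop = L/R = 12000/71000000000 = 0.169014 μs; 5 hops → 0.84507 μs.
Propagation delays (d/s per hop): 2.8, 5238.1, 6476.19, 1063.83, 3257.14 μs; sum = 16038.1 μs.
End-to-end = 16040 μs.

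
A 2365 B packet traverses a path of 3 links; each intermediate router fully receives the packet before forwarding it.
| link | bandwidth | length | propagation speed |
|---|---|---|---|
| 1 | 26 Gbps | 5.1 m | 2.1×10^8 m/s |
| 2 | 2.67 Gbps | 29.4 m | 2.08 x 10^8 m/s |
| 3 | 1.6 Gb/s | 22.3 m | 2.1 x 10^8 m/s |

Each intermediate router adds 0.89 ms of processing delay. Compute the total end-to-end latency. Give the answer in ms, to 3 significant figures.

L = 2365 × 8 = 18920 bits.
Transmission delays (L/R per hop): 0.000727692, 0.00708614, 0.011825 ms; sum = 0.0196388 ms.
Propagation delays (d/s per hop): 2.42857e-05, 0.000141346, 0.00010619 ms; sum = 0.000271822 ms.
Processing at 2 router(s): 2 × 0.89 ms = 1.78 ms.
End-to-end = 1.80 ms.

1.80 ms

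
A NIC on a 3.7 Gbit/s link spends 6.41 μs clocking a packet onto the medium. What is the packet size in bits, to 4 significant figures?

L = R × t_tx = 3700000000 b/s × 6.41e-06 s = 23717 bits.

23720 bits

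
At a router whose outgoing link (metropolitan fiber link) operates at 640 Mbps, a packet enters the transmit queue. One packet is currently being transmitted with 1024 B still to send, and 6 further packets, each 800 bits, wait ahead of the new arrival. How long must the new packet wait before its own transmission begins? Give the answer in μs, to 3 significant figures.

20.3 μs

Each queued packet: L/R = 800/640000000 = 1.25 μs.
6 queued → 7.5 μs.
Plus remaining 8192 bits of current packet: 12.8 μs.
Queuing delay = 20.3 μs.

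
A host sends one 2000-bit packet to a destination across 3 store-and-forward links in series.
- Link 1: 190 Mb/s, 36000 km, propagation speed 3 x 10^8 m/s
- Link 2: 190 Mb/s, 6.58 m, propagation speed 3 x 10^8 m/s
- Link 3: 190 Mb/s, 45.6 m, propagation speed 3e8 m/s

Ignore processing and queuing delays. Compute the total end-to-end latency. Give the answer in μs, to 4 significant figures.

Transmission delay per hop = L/R = 2000/190000000 = 10.5263 μs; 3 hops → 31.5789 μs.
Propagation delays (d/s per hop): 120000, 0.0219333, 0.152 μs; sum = 120000 μs.
End-to-end = 120000 μs.

120000 μs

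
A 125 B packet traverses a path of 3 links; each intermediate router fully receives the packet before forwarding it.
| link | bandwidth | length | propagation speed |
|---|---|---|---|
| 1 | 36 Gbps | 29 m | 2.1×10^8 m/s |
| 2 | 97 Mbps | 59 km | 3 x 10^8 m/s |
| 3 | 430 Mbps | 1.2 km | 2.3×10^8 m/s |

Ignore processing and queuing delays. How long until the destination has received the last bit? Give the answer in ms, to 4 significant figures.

0.2147 ms

L = 125 × 8 = 1000 bits.
Transmission delays (L/R per hop): 2.77778e-05, 0.0103093, 0.00232558 ms; sum = 0.0126626 ms.
Propagation delays (d/s per hop): 0.000138095, 0.196667, 0.00521739 ms; sum = 0.202022 ms.
End-to-end = 0.2147 ms.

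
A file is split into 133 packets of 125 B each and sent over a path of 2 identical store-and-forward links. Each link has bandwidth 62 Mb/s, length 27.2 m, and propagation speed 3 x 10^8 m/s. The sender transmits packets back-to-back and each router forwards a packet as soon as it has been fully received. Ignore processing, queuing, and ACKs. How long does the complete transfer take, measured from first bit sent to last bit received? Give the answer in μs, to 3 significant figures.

Per-hop transmission t_tx = L/R = 1000/62000000 = 16.129 μs.
Per-hop propagation t_prop = 27.2/300000000 = 0.0906667 μs.
Pipeline fill: first packet needs 2·t_tx to clear all hops; remaining 132 packets each add one t_tx.
Total = (2+133-1)·t_tx + 2·t_prop = 134·16.129 + 2·0.0906667 = 2160 μs.

2160 μs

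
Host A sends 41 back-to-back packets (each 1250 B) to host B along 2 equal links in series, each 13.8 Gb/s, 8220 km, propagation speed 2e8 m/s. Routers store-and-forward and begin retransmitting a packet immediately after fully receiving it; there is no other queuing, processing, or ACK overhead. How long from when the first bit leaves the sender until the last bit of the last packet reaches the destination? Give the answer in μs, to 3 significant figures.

82200 μs

Per-hop transmission t_tx = L/R = 10000/13800000000 = 0.724638 μs.
Per-hop propagation t_prop = 8220000/200000000 = 41100 μs.
Pipeline fill: first packet needs 2·t_tx to clear all hops; remaining 40 packets each add one t_tx.
Total = (2+41-1)·t_tx + 2·t_prop = 42·0.724638 + 2·41100 = 82200 μs.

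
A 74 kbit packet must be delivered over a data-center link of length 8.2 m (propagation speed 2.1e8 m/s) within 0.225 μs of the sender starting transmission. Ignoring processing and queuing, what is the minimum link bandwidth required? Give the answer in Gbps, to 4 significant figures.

Propagation delay = 8.2 / 210000000 = 0.0390476 μs.
Transmission budget = 0.225 − 0.0390476 = 0.185952 μs.
R ≥ L / t_tx = 74000 bits / 1.85952e-07 s = 398.0 Gbps.

398.0 Gbps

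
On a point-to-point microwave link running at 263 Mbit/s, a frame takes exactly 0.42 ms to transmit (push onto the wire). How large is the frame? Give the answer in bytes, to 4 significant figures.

13810 bytes

L = R × t_tx = 263000000 b/s × 0.00042 s = 110460 bits.
In bytes: 110460 / 8 = 13810 bytes.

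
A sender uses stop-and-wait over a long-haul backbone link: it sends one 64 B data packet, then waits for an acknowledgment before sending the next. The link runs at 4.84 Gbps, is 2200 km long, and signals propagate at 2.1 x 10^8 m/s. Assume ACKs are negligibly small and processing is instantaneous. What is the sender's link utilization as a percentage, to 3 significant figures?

t_tx = L/R = 512/4840000000 = 1.05785e-07 s.
t_prop = 2200000/210000000 = 0.0104762 s; RTT = 0.0209524 s.
Cycle = t_tx + RTT = 0.0209525 s.
Utilization = t_tx / cycle = 1.05785e-07/0.0209525 = 0.000505 %.

0.000505 %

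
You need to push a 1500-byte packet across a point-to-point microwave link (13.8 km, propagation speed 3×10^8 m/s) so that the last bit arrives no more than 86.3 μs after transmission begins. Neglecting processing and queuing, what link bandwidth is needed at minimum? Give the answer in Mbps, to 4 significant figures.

L = 12000 bits.
Propagation delay = 13800 / 300000000 = 46 μs.
Transmission budget = 86.3 − 46 = 40.3 μs.
R ≥ L / t_tx = 12000 bits / 4.03e-05 s = 297.8 Mbps.

297.8 Mbps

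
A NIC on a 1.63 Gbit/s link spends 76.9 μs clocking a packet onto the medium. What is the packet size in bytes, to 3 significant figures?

15700 bytes

L = R × t_tx = 1630000000 b/s × 7.69e-05 s = 125347 bits.
In bytes: 125347 / 8 = 15700 bytes.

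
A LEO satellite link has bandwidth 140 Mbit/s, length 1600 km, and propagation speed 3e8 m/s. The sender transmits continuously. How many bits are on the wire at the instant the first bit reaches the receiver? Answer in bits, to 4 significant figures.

Propagation delay = 1600000 / 300000000 = 0.00533333 s.
BDP = R × t_prop = 140000000 × 0.00533333 = 746667 bits.

746700 bits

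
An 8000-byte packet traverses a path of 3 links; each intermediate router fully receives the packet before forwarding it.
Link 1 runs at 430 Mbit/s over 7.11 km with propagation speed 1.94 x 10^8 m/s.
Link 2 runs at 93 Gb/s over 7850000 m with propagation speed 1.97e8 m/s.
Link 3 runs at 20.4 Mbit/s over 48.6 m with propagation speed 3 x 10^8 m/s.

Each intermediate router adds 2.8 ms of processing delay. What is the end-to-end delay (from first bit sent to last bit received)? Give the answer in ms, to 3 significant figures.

48.8 ms

L = 8000 × 8 = 64000 bits.
Transmission delays (L/R per hop): 0.148837, 0.000688172, 3.13725 ms; sum = 3.28678 ms.
Propagation delays (d/s per hop): 0.0366495, 39.8477, 0.000162 ms; sum = 39.8845 ms.
Processing at 2 router(s): 2 × 2.8 ms = 5.6 ms.
End-to-end = 48.8 ms.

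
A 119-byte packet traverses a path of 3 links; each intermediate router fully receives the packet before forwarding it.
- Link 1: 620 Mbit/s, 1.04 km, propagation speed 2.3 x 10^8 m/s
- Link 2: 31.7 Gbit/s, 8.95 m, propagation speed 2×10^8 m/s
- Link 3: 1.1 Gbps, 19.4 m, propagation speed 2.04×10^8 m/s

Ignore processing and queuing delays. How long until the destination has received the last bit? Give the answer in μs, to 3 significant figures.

L = 119 × 8 = 952 bits.
Transmission delays (L/R per hop): 1.53548, 0.0300315, 0.865455 μs; sum = 2.43097 μs.
Propagation delays (d/s per hop): 4.52174, 0.04475, 0.095098 μs; sum = 4.66159 μs.
End-to-end = 7.09 μs.

7.09 μs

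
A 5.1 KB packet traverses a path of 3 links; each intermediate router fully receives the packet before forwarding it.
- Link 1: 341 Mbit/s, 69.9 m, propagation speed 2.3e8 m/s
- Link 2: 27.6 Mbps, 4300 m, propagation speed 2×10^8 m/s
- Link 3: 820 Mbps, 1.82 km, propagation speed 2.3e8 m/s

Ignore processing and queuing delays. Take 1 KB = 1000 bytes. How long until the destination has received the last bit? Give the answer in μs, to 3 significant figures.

L = 40800 bits.
Transmission delays (L/R per hop): 119.648, 1478.26, 49.7561 μs; sum = 1647.67 μs.
Propagation delays (d/s per hop): 0.303913, 21.5, 7.91304 μs; sum = 29.717 μs.
End-to-end = 1680 μs.

1680 μs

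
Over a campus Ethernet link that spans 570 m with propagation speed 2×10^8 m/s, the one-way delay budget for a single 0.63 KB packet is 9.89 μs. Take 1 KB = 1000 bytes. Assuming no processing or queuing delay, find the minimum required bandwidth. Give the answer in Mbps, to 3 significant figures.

L = 5040 bits.
Propagation delay = 570 / 200000000 = 2.85 μs.
Transmission budget = 9.89 − 2.85 = 7.04 μs.
R ≥ L / t_tx = 5040 bits / 7.04e-06 s = 716 Mbps.

716 Mbps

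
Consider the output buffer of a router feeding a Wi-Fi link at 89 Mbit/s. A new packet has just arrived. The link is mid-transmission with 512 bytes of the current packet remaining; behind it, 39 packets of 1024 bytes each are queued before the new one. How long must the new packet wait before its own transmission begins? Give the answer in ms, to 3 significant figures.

3.64 ms

Each queued packet: L/R = 8192/89000000 = 0.0920449 ms.
39 queued → 3.58975 ms.
Plus remaining 4096 bits of current packet: 0.0460225 ms.
Queuing delay = 3.64 ms.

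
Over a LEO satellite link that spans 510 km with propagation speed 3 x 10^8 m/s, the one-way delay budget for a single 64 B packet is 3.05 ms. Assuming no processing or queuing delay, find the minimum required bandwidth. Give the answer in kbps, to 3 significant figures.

379 kbps

L = 512 bits.
Propagation delay = 510000 / 300000000 = 1.7 ms.
Transmission budget = 3.05 − 1.7 = 1.35 ms.
R ≥ L / t_tx = 512 bits / 0.00135 s = 379 kbps.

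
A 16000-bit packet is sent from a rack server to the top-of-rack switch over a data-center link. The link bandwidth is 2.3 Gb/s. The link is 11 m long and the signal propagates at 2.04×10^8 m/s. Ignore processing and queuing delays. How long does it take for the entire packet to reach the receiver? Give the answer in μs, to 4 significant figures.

Transmission delay = L/R = 16000 / 2300000000 = 6.95652 μs.
Propagation delay = d/s = 11 m / 204000000 m/s = 0.0539216 μs.
Total = 7.010 μs.

7.010 μs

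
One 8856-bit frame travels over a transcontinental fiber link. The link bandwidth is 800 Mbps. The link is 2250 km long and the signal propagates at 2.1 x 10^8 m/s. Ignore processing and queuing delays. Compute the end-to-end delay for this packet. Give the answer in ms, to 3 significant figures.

Transmission delay = L/R = 8856 / 800000000 = 0.01107 ms.
Propagation delay = d/s = 2250000 m / 210000000 m/s = 10.7143 ms.
Total = 10.7 ms.

10.7 ms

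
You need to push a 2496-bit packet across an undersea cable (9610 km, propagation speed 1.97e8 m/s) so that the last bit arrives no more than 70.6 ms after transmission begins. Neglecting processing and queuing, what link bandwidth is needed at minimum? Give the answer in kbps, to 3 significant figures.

Propagation delay = 9610000 / 197000000 = 48.7817 ms.
Transmission budget = 70.6 − 48.7817 = 21.8183 ms.
R ≥ L / t_tx = 2496 bits / 0.0218183 s = 114 kbps.

114 kbps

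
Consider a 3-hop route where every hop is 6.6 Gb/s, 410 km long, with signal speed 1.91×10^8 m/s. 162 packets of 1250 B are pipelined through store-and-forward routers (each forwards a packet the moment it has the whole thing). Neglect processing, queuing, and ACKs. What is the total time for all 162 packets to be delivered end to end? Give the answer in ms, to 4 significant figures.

Per-hop transmission t_tx = L/R = 10000/6600000000 = 0.00151515 ms.
Per-hop propagation t_prop = 410000/191000000 = 2.1466 ms.
Pipeline fill: first packet needs 3·t_tx to clear all hops; remaining 161 packets each add one t_tx.
Total = (3+162-1)·t_tx + 3·t_prop = 164·0.00151515 + 3·2.1466 = 6.688 ms.

6.688 ms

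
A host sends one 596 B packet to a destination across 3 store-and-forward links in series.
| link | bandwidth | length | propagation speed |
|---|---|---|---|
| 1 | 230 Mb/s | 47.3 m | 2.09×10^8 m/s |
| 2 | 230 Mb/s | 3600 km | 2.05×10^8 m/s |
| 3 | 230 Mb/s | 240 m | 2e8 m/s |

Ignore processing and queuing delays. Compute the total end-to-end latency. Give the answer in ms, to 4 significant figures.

17.62 ms

L = 596 × 8 = 4768 bits.
Transmission delay per hop = L/R = 4768/230000000 = 0.0207304 ms; 3 hops → 0.0621913 ms.
Propagation delays (d/s per hop): 0.000226316, 17.561, 0.0012 ms; sum = 17.5624 ms.
End-to-end = 17.62 ms.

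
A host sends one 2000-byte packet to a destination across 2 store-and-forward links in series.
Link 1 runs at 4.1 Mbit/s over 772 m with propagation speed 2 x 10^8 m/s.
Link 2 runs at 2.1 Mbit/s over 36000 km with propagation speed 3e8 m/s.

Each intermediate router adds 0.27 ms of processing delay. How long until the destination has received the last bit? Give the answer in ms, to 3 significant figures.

L = 2000 × 8 = 16000 bits.
Transmission delays (L/R per hop): 3.90244, 7.61905 ms; sum = 11.5215 ms.
Propagation delays (d/s per hop): 0.00386, 120 ms; sum = 120.004 ms.
Processing at 1 router(s): 1 × 0.27 ms = 0.27 ms.
End-to-end = 132 ms.

132 ms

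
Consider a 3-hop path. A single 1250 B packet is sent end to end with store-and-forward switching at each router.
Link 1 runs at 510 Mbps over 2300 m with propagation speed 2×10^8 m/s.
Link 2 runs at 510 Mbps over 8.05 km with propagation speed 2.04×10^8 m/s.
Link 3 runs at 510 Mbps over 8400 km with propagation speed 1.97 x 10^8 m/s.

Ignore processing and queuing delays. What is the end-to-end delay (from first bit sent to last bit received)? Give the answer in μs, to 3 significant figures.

42700 μs

L = 1250 × 8 = 10000 bits.
Transmission delay per hop = L/R = 10000/510000000 = 19.6078 μs; 3 hops → 58.8235 μs.
Propagation delays (d/s per hop): 11.5, 39.4608, 42639.6 μs; sum = 42690.6 μs.
End-to-end = 42700 μs.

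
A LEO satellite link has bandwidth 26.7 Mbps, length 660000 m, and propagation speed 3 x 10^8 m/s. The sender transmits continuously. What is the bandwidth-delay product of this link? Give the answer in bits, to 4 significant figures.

Propagation delay = 660000 / 300000000 = 0.0022 s.
BDP = R × t_prop = 26700000 × 0.0022 = 58740 bits.

58740 bits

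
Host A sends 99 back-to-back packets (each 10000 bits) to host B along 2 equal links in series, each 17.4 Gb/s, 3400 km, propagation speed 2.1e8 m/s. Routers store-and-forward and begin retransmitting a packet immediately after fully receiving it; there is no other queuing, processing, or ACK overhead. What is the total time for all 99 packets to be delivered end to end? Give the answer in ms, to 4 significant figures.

Per-hop transmission t_tx = L/R = 10000/17400000000 = 0.000574713 ms.
Per-hop propagation t_prop = 3400000/210000000 = 16.1905 ms.
Pipeline fill: first packet needs 2·t_tx to clear all hops; remaining 98 packets each add one t_tx.
Total = (2+99-1)·t_tx + 2·t_prop = 100·0.000574713 + 2·16.1905 = 32.44 ms.

32.44 ms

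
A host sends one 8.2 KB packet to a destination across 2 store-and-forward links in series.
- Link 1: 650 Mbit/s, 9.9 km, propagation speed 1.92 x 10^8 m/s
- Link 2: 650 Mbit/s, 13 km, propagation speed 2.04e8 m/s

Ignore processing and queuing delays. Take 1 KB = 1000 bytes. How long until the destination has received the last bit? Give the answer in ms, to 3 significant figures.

L = 65600 bits.
Transmission delay per hop = L/R = 65600/650000000 = 0.100923 ms; 2 hops → 0.201846 ms.
Propagation delays (d/s per hop): 0.0515625, 0.0637255 ms; sum = 0.115288 ms.
End-to-end = 0.317 ms.

0.317 ms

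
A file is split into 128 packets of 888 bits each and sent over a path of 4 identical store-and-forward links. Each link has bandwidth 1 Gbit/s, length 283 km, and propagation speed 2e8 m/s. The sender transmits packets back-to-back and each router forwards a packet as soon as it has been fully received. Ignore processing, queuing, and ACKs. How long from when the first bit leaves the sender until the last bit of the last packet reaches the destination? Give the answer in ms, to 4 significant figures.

5.776 ms

Per-hop transmission t_tx = L/R = 888/1000000000 = 0.000888 ms.
Per-hop propagation t_prop = 283000/200000000 = 1.415 ms.
Pipeline fill: first packet needs 4·t_tx to clear all hops; remaining 127 packets each add one t_tx.
Total = (4+128-1)·t_tx + 4·t_prop = 131·0.000888 + 4·1.415 = 5.776 ms.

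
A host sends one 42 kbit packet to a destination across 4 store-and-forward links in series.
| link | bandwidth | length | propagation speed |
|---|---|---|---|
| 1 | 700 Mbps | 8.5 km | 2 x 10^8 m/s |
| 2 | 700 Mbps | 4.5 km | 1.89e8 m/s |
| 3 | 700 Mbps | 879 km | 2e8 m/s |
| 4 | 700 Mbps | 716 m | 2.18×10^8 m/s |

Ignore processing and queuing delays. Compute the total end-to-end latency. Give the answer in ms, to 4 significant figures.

4.705 ms

L = 42000 bits.
Transmission delay per hop = L/R = 42000/700000000 = 0.06 ms; 4 hops → 0.24 ms.
Propagation delays (d/s per hop): 0.0425, 0.0238095, 4.395, 0.0032844 ms; sum = 4.46459 ms.
End-to-end = 4.705 ms.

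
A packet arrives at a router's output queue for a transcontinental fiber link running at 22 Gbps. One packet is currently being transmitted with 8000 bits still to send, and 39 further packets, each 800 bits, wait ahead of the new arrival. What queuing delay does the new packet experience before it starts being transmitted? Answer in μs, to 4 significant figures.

1.782 μs

Each queued packet: L/R = 800/22000000000 = 0.0363636 μs.
39 queued → 1.41818 μs.
Plus remaining 8000 bits of current packet: 0.363636 μs.
Queuing delay = 1.782 μs.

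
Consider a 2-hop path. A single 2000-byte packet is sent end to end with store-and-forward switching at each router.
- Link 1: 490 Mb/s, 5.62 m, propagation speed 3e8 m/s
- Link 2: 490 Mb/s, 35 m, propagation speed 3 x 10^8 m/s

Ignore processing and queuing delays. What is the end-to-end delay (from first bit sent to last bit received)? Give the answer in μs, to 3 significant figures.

65.4 μs

L = 2000 × 8 = 16000 bits.
Transmission delay per hop = L/R = 16000/490000000 = 32.6531 μs; 2 hops → 65.3061 μs.
Propagation delays (d/s per hop): 0.0187333, 0.116667 μs; sum = 0.1354 μs.
End-to-end = 65.4 μs.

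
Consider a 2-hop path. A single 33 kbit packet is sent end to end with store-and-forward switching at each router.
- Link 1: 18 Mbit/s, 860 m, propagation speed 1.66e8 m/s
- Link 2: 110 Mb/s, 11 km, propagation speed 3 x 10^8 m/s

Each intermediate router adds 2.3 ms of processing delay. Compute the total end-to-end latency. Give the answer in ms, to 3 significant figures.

4.48 ms

L = 33000 bits.
Transmission delays (L/R per hop): 1.83333, 0.3 ms; sum = 2.13333 ms.
Propagation delays (d/s per hop): 0.00518072, 0.0366667 ms; sum = 0.0418474 ms.
Processing at 1 router(s): 1 × 2.3 ms = 2.3 ms.
End-to-end = 4.48 ms.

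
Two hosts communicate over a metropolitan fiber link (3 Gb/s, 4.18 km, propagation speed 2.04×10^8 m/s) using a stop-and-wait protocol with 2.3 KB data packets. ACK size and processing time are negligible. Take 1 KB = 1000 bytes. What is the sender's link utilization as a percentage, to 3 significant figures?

13.0 %

t_tx = L/R = 18400/3000000000 = 6.13333e-06 s.
t_prop = 4180/204000000 = 2.04902e-05 s; RTT = 4.09804e-05 s.
Cycle = t_tx + RTT = 4.71137e-05 s.
Utilization = t_tx / cycle = 6.13333e-06/4.71137e-05 = 13.0 %.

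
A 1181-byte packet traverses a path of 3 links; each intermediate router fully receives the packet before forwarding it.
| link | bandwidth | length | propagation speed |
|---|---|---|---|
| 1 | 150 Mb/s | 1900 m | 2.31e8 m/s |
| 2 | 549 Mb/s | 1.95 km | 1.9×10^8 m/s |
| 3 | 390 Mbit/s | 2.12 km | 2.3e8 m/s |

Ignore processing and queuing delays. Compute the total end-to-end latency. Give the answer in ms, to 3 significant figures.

0.132 ms

L = 1181 × 8 = 9448 bits.
Transmission delays (L/R per hop): 0.0629867, 0.0172095, 0.0242256 ms; sum = 0.104422 ms.
Propagation delays (d/s per hop): 0.00822511, 0.0102632, 0.00921739 ms; sum = 0.0277057 ms.
End-to-end = 0.132 ms.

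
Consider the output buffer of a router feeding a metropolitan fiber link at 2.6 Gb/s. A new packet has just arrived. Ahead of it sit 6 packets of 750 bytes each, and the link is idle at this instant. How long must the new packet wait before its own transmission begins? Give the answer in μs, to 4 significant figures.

13.85 μs

Each queued packet: L/R = 6000/2600000000 = 2.30769 μs.
6 queued → 13.8462 μs.
Queuing delay = 13.85 μs.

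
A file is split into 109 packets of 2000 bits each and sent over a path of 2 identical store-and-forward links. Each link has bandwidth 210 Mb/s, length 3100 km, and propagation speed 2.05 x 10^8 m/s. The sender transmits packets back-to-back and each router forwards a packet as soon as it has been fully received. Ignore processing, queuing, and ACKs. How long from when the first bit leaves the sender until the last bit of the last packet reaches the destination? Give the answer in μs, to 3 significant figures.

Per-hop transmission t_tx = L/R = 2000/210000000 = 9.52381 μs.
Per-hop propagation t_prop = 3100000/2.05e+08 = 15122 μs.
Pipeline fill: first packet needs 2·t_tx to clear all hops; remaining 108 packets each add one t_tx.
Total = (2+109-1)·t_tx + 2·t_prop = 110·9.52381 + 2·15122 = 31300 μs.

31300 μs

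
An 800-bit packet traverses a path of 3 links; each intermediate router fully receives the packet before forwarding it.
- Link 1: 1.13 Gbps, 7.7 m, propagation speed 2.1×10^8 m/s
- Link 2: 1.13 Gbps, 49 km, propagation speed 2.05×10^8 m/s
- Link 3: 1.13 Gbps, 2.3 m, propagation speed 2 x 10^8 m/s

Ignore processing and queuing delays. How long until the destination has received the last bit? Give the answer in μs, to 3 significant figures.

241 μs

Transmission delay per hop = L/R = 800/1130000000 = 0.707965 μs; 3 hops → 2.12389 μs.
Propagation delays (d/s per hop): 0.0366667, 239.024, 0.0115 μs; sum = 239.073 μs.
End-to-end = 241 μs.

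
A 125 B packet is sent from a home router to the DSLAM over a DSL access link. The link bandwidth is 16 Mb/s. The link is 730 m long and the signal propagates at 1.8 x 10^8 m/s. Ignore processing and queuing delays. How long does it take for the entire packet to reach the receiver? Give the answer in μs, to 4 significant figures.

L = 125 × 8 = 1000 bits.
Transmission delay = L/R = 1000 / 16000000 = 62.5 μs.
Propagation delay = d/s = 730 m / 180000000 m/s = 4.05556 μs.
Total = 66.56 μs.

66.56 μs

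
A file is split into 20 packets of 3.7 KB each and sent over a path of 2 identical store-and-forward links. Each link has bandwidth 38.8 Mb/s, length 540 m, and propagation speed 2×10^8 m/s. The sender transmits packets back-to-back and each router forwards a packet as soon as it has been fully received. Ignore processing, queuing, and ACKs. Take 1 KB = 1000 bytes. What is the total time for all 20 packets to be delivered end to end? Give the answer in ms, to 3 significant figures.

Per-hop transmission t_tx = L/R = 29600/38800000 = 0.762887 ms.
Per-hop propagation t_prop = 540/200000000 = 0.0027 ms.
Pipeline fill: first packet needs 2·t_tx to clear all hops; remaining 19 packets each add one t_tx.
Total = (2+20-1)·t_tx + 2·t_prop = 21·0.762887 + 2·0.0027 = 16.0 ms.

16.0 ms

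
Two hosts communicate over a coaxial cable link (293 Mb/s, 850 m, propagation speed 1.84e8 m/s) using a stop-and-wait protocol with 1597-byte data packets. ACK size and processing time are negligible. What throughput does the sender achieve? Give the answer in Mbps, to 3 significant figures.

242 Mbps

t_tx = L/R = 12776/293000000 = 4.36041e-05 s.
t_prop = 850/184000000 = 4.61957e-06 s; RTT = 9.23913e-06 s.
Cycle = t_tx + RTT = 5.28432e-05 s.
Throughput = L / cycle = 12776 / 5.28432e-05 = 242 Mbps.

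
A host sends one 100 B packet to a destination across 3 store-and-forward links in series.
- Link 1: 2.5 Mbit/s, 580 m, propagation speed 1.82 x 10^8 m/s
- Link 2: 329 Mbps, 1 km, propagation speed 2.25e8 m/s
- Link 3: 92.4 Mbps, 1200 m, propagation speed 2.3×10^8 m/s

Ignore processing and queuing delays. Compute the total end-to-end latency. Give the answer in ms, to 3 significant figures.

0.344 ms

L = 100 × 8 = 800 bits.
Transmission delays (L/R per hop): 0.32, 0.00243161, 0.00865801 ms; sum = 0.33109 ms.
Propagation delays (d/s per hop): 0.00318681, 0.00444444, 0.00521739 ms; sum = 0.0128486 ms.
End-to-end = 0.344 ms.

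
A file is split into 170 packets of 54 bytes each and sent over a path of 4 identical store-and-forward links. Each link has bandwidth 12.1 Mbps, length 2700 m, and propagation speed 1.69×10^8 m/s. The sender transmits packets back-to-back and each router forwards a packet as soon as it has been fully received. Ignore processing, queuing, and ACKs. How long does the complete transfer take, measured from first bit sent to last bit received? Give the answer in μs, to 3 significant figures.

6240 μs

Per-hop transmission t_tx = L/R = 432/12100000 = 35.7025 μs.
Per-hop propagation t_prop = 2700/169000000 = 15.9763 μs.
Pipeline fill: first packet needs 4·t_tx to clear all hops; remaining 169 packets each add one t_tx.
Total = (4+170-1)·t_tx + 4·t_prop = 173·35.7025 + 4·15.9763 = 6240 μs.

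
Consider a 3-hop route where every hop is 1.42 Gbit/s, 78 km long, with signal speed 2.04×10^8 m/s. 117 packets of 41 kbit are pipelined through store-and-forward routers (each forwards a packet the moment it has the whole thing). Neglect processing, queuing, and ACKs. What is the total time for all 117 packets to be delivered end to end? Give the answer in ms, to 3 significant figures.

Per-hop transmission t_tx = L/R = 41000/1420000000 = 0.0288732 ms.
Per-hop propagation t_prop = 78000/204000000 = 0.382353 ms.
Pipeline fill: first packet needs 3·t_tx to clear all hops; remaining 116 packets each add one t_tx.
Total = (3+117-1)·t_tx + 3·t_prop = 119·0.0288732 + 3·0.382353 = 4.58 ms.

4.58 ms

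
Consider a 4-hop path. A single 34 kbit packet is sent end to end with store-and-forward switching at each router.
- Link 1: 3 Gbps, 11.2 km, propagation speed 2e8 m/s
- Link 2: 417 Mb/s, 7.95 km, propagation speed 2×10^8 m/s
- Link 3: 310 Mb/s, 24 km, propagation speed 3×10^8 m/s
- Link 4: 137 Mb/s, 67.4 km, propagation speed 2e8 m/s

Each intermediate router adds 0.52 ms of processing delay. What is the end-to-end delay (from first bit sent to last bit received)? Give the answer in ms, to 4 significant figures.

L = 34000 bits.
Transmission delays (L/R per hop): 0.0113333, 0.0815348, 0.109677, 0.248175 ms; sum = 0.450721 ms.
Propagation delays (d/s per hop): 0.056, 0.03975, 0.08, 0.337 ms; sum = 0.51275 ms.
Processing at 3 router(s): 3 × 0.52 ms = 1.56 ms.
End-to-end = 2.523 ms.

2.523 ms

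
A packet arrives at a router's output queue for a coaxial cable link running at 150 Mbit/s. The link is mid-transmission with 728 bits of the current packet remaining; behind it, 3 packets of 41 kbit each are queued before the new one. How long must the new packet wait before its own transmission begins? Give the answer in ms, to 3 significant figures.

0.825 ms

Each queued packet: L/R = 41000/150000000 = 0.273333 ms.
3 queued → 0.82 ms.
Plus remaining 728 bits of current packet: 0.00485333 ms.
Queuing delay = 0.825 ms.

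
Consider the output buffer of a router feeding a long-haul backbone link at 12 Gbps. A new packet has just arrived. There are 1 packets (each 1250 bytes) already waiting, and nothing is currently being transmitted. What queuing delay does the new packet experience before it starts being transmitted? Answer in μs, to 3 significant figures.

Each queued packet: L/R = 10000/12000000000 = 0.833333 μs.
1 queued → 0.833333 μs.
Queuing delay = 0.833 μs.

0.833 μs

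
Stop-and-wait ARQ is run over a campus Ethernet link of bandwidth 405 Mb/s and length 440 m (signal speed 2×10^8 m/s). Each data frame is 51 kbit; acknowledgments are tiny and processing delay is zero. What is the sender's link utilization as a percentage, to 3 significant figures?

t_tx = L/R = 51000/405000000 = 0.000125926 s.
t_prop = 440/200000000 = 2.2e-06 s; RTT = 4.4e-06 s.
Cycle = t_tx + RTT = 0.000130326 s.
Utilization = t_tx / cycle = 0.000125926/0.000130326 = 96.6 %.

96.6 %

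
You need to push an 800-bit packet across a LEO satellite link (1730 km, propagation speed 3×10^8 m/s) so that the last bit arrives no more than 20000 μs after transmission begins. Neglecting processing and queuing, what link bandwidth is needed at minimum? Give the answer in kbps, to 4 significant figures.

Propagation delay = 1730000 / 300000000 = 5766.67 μs.
Transmission budget = 20000 − 5766.67 = 14233.3 μs.
R ≥ L / t_tx = 800 bits / 0.0142333 s = 56.21 kbps.

56.21 kbps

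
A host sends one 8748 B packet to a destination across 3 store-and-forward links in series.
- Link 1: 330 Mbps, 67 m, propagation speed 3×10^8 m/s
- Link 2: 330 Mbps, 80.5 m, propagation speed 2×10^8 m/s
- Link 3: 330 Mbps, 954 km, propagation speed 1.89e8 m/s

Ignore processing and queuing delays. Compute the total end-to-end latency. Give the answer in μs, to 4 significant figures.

5684 μs

L = 8748 × 8 = 69984 bits.
Transmission delay per hop = L/R = 69984/330000000 = 212.073 μs; 3 hops → 636.218 μs.
Propagation delays (d/s per hop): 0.223333, 0.4025, 5047.62 μs; sum = 5048.24 μs.
End-to-end = 5684 μs.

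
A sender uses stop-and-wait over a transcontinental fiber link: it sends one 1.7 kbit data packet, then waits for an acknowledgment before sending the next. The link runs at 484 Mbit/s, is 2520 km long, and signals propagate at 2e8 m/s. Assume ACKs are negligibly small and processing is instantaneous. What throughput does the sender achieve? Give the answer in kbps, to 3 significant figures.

t_tx = L/R = 1700/484000000 = 3.5124e-06 s.
t_prop = 2520000/200000000 = 0.0126 s; RTT = 0.0252 s.
Cycle = t_tx + RTT = 0.0252035 s.
Throughput = L / cycle = 1700 / 0.0252035 = 67.5 kbps.

67.5 kbps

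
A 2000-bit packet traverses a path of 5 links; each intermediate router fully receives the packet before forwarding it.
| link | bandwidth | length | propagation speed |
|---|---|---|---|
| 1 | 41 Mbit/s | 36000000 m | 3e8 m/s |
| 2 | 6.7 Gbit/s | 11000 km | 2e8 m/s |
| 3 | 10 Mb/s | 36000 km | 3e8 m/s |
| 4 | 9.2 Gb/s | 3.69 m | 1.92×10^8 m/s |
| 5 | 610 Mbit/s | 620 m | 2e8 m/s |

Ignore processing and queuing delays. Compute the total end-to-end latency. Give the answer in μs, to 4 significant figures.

295300 μs

Transmission delays (L/R per hop): 48.7805, 0.298507, 200, 0.217391, 3.27869 μs; sum = 252.575 μs.
Propagation delays (d/s per hop): 120000, 55000, 120000, 0.0192188, 3.1 μs; sum = 295003 μs.
End-to-end = 295300 μs.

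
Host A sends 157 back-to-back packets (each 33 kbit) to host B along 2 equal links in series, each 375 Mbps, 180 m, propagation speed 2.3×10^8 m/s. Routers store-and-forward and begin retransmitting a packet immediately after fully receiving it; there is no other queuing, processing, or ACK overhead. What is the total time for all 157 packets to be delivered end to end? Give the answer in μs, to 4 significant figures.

13910 μs

Per-hop transmission t_tx = L/R = 33000/375000000 = 88 μs.
Per-hop propagation t_prop = 180/2.3e+08 = 0.782609 μs.
Pipeline fill: first packet needs 2·t_tx to clear all hops; remaining 156 packets each add one t_tx.
Total = (2+157-1)·t_tx + 2·t_prop = 158·88 + 2·0.782609 = 13910 μs.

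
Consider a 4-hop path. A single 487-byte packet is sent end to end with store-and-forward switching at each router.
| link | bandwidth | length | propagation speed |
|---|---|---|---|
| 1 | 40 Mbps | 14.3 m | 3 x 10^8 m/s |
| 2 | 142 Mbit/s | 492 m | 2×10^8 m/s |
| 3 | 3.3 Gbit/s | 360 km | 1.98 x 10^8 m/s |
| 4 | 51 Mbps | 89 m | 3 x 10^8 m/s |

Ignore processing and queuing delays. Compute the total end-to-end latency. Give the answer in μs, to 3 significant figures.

L = 487 × 8 = 3896 bits.
Transmission delays (L/R per hop): 97.4, 27.4366, 1.18061, 76.3922 μs; sum = 202.409 μs.
Propagation delays (d/s per hop): 0.0476667, 2.46, 1818.18, 0.296667 μs; sum = 1820.99 μs.
End-to-end = 2020 μs.

2020 μs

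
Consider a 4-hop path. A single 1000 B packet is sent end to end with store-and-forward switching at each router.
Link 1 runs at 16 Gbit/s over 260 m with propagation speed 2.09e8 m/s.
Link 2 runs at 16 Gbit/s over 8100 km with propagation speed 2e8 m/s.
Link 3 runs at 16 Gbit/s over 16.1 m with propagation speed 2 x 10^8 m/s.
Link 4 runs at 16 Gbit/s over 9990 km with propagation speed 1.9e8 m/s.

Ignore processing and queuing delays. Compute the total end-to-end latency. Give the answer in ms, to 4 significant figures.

93.08 ms

L = 1000 × 8 = 8000 bits.
Transmission delay per hop = L/R = 8000/16000000000 = 0.0005 ms; 4 hops → 0.002 ms.
Propagation delays (d/s per hop): 0.00124402, 40.5, 8.05e-05, 52.5789 ms; sum = 93.0803 ms.
End-to-end = 93.08 ms.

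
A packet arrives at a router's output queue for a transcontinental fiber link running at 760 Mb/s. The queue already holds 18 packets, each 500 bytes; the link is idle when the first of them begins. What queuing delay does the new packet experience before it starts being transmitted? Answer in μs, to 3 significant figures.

Each queued packet: L/R = 4000/760000000 = 5.26316 μs.
18 queued → 94.7368 μs.
Queuing delay = 94.7 μs.

94.7 μs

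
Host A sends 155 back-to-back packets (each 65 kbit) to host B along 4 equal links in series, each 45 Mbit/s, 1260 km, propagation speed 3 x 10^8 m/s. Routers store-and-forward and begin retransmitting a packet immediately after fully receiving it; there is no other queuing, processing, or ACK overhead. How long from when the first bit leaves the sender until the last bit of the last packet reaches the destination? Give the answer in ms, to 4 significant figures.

Per-hop transmission t_tx = L/R = 65000/45000000 = 1.44444 ms.
Per-hop propagation t_prop = 1260000/300000000 = 4.2 ms.
Pipeline fill: first packet needs 4·t_tx to clear all hops; remaining 154 packets each add one t_tx.
Total = (4+155-1)·t_tx + 4·t_prop = 158·1.44444 + 4·4.2 = 245.0 ms.

245.0 ms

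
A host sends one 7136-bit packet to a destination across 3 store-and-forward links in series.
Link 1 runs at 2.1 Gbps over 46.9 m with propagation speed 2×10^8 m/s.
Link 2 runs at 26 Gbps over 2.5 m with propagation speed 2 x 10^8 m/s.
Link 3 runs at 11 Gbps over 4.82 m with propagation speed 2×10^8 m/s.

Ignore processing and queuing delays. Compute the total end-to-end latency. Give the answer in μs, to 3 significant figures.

Transmission delays (L/R per hop): 3.3981, 0.274462, 0.648727 μs; sum = 4.32128 μs.
Propagation delays (d/s per hop): 0.2345, 0.0125, 0.0241 μs; sum = 0.2711 μs.
End-to-end = 4.59 μs.

4.59 μs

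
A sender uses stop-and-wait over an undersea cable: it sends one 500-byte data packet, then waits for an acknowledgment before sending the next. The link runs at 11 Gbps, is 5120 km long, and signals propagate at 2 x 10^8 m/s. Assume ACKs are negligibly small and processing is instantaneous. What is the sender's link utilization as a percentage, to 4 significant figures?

t_tx = L/R = 4000/11000000000 = 3.63636e-07 s.
t_prop = 5120000/200000000 = 0.0256 s; RTT = 0.0512 s.
Cycle = t_tx + RTT = 0.0512004 s.
Utilization = t_tx / cycle = 3.63636e-07/0.0512004 = 0.0007102 %.

0.0007102 %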